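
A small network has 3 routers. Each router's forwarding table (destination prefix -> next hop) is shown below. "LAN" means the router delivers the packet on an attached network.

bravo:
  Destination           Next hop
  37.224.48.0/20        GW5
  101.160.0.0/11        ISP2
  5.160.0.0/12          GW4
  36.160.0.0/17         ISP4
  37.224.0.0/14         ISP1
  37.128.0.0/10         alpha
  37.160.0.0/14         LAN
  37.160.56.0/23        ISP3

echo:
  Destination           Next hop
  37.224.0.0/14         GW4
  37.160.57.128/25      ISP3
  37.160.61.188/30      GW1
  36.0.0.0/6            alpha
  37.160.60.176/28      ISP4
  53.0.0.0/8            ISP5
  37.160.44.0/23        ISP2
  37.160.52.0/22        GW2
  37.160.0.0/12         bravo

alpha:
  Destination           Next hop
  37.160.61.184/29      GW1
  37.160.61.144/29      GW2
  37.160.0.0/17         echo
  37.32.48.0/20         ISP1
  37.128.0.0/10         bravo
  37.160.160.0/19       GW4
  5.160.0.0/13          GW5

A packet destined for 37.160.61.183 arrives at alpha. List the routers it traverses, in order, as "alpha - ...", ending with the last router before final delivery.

alpha - echo - bravo

At alpha: longest match for 37.160.61.183 is 37.160.0.0/17 -> echo
At echo: longest match for 37.160.61.183 is 37.160.0.0/12 -> bravo
At bravo: longest match for 37.160.61.183 is 37.160.0.0/14 -> LAN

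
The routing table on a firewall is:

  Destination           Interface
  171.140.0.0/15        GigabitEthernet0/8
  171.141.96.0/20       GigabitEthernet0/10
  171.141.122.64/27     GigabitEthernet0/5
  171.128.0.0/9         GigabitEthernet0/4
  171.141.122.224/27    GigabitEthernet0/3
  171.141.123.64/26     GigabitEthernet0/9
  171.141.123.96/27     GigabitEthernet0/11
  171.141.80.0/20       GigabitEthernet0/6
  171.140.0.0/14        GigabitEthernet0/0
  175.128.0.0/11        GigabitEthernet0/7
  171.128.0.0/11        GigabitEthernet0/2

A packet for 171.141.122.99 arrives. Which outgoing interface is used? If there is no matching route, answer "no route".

GigabitEthernet0/8

Routes whose prefix contains 171.141.122.99:
  171.128.0.0/9 (171.128.0.0 - 171.255.255.255) -> GigabitEthernet0/4
  171.128.0.0/11 (171.128.0.0 - 171.159.255.255) -> GigabitEthernet0/2
  171.140.0.0/14 (171.140.0.0 - 171.143.255.255) -> GigabitEthernet0/0
  171.140.0.0/15 (171.140.0.0 - 171.141.255.255) -> GigabitEthernet0/8
More-specific entries that do NOT match:
  171.141.122.64/27 (171.141.122.64 - 171.141.122.95) does not contain 171.141.122.99
  171.141.122.224/27 (171.141.122.224 - 171.141.122.255) does not contain 171.141.122.99
  171.141.123.96/27 (171.141.123.96 - 171.141.123.127) does not contain 171.141.122.99
  171.141.123.64/26 (171.141.123.64 - 171.141.123.127) does not contain 171.141.122.99
  171.141.96.0/20 (171.141.96.0 - 171.141.111.255) does not contain 171.141.122.99
  171.141.80.0/20 (171.141.80.0 - 171.141.95.255) does not contain 171.141.122.99
Longest matching prefix is /15 -> interface GigabitEthernet0/8.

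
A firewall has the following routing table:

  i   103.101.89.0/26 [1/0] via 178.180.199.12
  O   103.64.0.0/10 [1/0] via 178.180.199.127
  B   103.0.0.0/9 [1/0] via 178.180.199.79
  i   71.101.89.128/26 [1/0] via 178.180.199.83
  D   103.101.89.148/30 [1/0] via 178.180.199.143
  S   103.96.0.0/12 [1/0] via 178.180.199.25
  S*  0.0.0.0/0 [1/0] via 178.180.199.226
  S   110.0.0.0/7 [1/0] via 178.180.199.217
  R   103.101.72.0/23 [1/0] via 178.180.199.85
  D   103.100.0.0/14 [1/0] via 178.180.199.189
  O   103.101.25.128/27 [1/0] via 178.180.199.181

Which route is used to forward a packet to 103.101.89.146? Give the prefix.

103.100.0.0/14

Entries matching 103.101.89.146:
  0.0.0.0/0 (default, matches everything)
  103.0.0.0/9 (103.0.0.0 - 103.127.255.255)
  103.64.0.0/10 (103.64.0.0 - 103.127.255.255)
  103.96.0.0/12 (103.96.0.0 - 103.111.255.255)
  103.100.0.0/14 (103.100.0.0 - 103.103.255.255)
Most specific is 103.100.0.0/14.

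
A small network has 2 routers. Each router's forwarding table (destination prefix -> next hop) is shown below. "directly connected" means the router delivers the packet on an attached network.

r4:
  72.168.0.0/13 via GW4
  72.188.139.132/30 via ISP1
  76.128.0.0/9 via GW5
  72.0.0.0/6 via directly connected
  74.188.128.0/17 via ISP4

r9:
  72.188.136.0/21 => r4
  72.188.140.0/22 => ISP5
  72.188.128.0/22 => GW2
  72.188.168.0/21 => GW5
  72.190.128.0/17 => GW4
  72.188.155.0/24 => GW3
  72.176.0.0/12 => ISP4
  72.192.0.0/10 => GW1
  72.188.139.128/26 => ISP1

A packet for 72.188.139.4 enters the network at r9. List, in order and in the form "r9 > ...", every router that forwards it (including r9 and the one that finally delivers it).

At r9: longest match for 72.188.139.4 is 72.188.136.0/21 -> r4
At r4: longest match for 72.188.139.4 is 72.0.0.0/6 -> directly connected

r9 > r4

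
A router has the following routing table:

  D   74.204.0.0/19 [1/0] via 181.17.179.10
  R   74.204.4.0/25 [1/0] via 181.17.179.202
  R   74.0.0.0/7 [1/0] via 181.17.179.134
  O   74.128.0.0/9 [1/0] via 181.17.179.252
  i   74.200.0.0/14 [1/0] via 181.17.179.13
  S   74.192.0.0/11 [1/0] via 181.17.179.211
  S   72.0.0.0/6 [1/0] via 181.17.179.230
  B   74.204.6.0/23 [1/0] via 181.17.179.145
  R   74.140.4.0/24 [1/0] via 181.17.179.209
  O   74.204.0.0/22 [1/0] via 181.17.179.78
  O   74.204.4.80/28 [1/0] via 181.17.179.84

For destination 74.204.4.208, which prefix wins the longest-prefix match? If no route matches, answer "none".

Entries matching 74.204.4.208:
  72.0.0.0/6 (72.0.0.0 - 75.255.255.255)
  74.0.0.0/7 (74.0.0.0 - 75.255.255.255)
  74.128.0.0/9 (74.128.0.0 - 74.255.255.255)
  74.192.0.0/11 (74.192.0.0 - 74.223.255.255)
  74.204.0.0/19 (74.204.0.0 - 74.204.31.255)
Most specific is 74.204.0.0/19.

74.204.0.0/19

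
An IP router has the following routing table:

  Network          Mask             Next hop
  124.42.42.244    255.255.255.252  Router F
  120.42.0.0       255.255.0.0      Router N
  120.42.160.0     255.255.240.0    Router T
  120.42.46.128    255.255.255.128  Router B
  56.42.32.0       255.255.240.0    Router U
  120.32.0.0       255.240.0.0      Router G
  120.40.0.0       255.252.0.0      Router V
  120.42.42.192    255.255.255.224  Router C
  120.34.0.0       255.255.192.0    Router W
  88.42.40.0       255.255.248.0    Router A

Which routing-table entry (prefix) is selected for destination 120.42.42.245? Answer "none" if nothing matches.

Entries matching 120.42.42.245:
  120.32.0.0/12 (120.32.0.0 - 120.47.255.255)
  120.40.0.0/14 (120.40.0.0 - 120.43.255.255)
  120.42.0.0/16 (120.42.0.0 - 120.42.255.255)
Most specific is 120.42.0.0/16.

120.42.0.0/16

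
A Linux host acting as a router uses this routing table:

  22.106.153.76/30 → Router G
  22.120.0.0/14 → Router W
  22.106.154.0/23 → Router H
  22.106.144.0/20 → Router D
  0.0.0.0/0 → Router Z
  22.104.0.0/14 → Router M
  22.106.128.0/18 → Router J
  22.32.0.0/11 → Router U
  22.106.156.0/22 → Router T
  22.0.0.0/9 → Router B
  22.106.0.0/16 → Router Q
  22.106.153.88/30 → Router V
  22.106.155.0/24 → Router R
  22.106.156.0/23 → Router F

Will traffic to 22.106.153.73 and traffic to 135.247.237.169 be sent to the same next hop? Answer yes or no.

no

22.106.153.73: longest match 22.106.144.0/20 -> Router D
135.247.237.169: longest match 0.0.0.0/0 -> Router Z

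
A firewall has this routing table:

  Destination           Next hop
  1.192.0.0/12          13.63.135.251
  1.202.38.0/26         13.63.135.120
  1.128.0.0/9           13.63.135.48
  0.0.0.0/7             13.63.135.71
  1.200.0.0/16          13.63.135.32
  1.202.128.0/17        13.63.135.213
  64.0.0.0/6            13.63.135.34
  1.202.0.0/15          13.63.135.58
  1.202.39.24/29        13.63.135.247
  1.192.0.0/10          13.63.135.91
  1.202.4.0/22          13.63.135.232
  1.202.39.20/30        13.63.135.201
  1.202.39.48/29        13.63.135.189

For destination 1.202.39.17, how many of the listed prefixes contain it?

5

Prefixes containing 1.202.39.17:
  0.0.0.0/7 (0.0.0.0 - 1.255.255.255)
  1.128.0.0/9 (1.128.0.0 - 1.255.255.255)
  1.192.0.0/10 (1.192.0.0 - 1.255.255.255)
  1.192.0.0/12 (1.192.0.0 - 1.207.255.255)
  1.202.0.0/15 (1.202.0.0 - 1.203.255.255)
Total matching entries: 5.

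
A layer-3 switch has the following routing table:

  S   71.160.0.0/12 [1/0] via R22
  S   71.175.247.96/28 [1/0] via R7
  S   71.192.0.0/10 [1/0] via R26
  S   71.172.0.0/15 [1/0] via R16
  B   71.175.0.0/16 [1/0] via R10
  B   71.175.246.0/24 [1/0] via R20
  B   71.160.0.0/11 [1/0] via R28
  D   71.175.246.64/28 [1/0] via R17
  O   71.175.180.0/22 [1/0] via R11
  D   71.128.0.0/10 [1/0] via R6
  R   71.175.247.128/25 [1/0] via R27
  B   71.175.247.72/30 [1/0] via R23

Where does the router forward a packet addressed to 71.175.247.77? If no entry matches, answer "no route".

R10

Routes whose prefix contains 71.175.247.77:
  71.128.0.0/10 (71.128.0.0 - 71.191.255.255) -> R6
  71.160.0.0/11 (71.160.0.0 - 71.191.255.255) -> R28
  71.160.0.0/12 (71.160.0.0 - 71.175.255.255) -> R22
  71.175.0.0/16 (71.175.0.0 - 71.175.255.255) -> R10
More-specific entries that do NOT match:
  71.175.247.72/30 (71.175.247.72 - 71.175.247.75) does not contain 71.175.247.77
  71.175.247.96/28 (71.175.247.96 - 71.175.247.111) does not contain 71.175.247.77
  71.175.246.64/28 (71.175.246.64 - 71.175.246.79) does not contain 71.175.247.77
  71.175.247.128/25 (71.175.247.128 - 71.175.247.255) does not contain 71.175.247.77
  71.175.246.0/24 (71.175.246.0 - 71.175.246.255) does not contain 71.175.247.77
  71.175.180.0/22 (71.175.180.0 - 71.175.183.255) does not contain 71.175.247.77
Longest matching prefix is /16 -> next hop R10.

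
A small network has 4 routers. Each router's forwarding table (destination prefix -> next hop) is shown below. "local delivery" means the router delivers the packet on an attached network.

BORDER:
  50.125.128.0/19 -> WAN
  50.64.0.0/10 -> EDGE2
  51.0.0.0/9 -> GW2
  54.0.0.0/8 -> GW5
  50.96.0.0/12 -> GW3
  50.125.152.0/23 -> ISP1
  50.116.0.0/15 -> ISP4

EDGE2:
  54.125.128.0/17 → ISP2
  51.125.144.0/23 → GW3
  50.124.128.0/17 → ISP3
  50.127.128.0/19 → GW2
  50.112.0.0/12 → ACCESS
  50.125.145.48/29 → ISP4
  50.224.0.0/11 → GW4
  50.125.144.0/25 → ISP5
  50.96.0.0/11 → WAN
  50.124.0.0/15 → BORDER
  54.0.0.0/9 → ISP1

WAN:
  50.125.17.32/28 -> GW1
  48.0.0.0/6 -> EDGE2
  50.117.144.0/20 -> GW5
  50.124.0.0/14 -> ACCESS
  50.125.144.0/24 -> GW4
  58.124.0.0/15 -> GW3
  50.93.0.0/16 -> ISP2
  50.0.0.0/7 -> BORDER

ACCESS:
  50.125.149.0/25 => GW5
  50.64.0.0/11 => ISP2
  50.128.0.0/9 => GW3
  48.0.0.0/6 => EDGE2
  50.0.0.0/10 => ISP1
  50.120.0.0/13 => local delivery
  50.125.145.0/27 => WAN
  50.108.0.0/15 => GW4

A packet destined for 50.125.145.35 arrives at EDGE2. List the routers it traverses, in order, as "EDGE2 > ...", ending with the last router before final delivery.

EDGE2 > BORDER > WAN > ACCESS

At EDGE2: longest match for 50.125.145.35 is 50.124.0.0/15 -> BORDER
At BORDER: longest match for 50.125.145.35 is 50.125.128.0/19 -> WAN
At WAN: longest match for 50.125.145.35 is 50.124.0.0/14 -> ACCESS
At ACCESS: longest match for 50.125.145.35 is 50.120.0.0/13 -> local delivery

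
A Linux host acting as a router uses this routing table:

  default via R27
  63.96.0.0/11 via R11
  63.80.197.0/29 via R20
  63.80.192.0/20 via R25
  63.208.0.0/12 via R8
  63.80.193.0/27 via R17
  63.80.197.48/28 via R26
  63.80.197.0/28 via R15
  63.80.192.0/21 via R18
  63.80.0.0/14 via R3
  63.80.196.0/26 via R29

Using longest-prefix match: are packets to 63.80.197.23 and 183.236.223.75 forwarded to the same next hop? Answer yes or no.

no

63.80.197.23: longest match 63.80.192.0/21 -> R18
183.236.223.75: longest match 0.0.0.0/0 -> R27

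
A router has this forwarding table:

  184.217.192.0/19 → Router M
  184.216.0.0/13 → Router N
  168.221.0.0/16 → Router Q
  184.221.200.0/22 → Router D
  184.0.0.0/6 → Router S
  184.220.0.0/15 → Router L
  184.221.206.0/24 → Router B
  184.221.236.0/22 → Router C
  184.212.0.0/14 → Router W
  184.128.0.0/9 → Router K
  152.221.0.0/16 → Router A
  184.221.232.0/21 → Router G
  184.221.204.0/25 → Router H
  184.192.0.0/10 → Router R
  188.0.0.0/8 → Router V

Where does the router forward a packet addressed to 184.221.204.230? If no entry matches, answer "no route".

Routes whose prefix contains 184.221.204.230:
  184.0.0.0/6 (184.0.0.0 - 187.255.255.255) -> Router S
  184.128.0.0/9 (184.128.0.0 - 184.255.255.255) -> Router K
  184.192.0.0/10 (184.192.0.0 - 184.255.255.255) -> Router R
  184.216.0.0/13 (184.216.0.0 - 184.223.255.255) -> Router N
  184.220.0.0/15 (184.220.0.0 - 184.221.255.255) -> Router L
More-specific entries that do NOT match:
  184.221.204.0/25 (184.221.204.0 - 184.221.204.127) does not contain 184.221.204.230
  184.221.206.0/24 (184.221.206.0 - 184.221.206.255) does not contain 184.221.204.230
  184.221.200.0/22 (184.221.200.0 - 184.221.203.255) does not contain 184.221.204.230
  184.221.236.0/22 (184.221.236.0 - 184.221.239.255) does not contain 184.221.204.230
  184.221.232.0/21 (184.221.232.0 - 184.221.239.255) does not contain 184.221.204.230
  184.217.192.0/19 (184.217.192.0 - 184.217.223.255) does not contain 184.221.204.230
  168.221.0.0/16 (168.221.0.0 - 168.221.255.255) does not contain 184.221.204.230
  152.221.0.0/16 (152.221.0.0 - 152.221.255.255) does not contain 184.221.204.230
Longest matching prefix is /15 -> next hop Router L.

Router L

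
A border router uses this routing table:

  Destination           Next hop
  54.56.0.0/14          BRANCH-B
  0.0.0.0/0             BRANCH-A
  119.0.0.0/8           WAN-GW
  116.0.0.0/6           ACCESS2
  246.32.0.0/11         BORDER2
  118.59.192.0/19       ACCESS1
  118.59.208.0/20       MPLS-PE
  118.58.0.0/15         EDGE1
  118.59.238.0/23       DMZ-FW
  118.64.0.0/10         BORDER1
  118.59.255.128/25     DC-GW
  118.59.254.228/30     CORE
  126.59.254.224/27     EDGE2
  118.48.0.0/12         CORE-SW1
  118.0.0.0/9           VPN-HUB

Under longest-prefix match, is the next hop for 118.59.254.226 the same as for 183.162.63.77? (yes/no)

no

118.59.254.226: longest match 118.58.0.0/15 -> EDGE1
183.162.63.77: longest match 0.0.0.0/0 -> BRANCH-A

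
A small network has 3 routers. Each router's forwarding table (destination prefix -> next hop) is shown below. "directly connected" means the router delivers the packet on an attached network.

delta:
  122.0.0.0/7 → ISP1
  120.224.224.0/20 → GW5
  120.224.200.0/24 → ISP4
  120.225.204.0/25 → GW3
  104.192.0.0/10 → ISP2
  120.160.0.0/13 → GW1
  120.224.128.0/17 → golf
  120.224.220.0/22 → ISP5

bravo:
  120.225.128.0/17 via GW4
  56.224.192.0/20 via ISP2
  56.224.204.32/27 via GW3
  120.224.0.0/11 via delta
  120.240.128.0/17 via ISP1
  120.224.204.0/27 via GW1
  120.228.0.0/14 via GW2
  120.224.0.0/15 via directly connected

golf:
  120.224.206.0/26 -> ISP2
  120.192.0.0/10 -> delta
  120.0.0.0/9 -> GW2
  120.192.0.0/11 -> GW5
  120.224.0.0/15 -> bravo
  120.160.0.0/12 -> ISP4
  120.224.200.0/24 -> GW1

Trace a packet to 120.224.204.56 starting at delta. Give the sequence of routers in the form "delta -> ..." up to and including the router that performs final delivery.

delta -> golf -> bravo

At delta: longest match for 120.224.204.56 is 120.224.128.0/17 -> golf
At golf: longest match for 120.224.204.56 is 120.224.0.0/15 -> bravo
At bravo: longest match for 120.224.204.56 is 120.224.0.0/15 -> directly connected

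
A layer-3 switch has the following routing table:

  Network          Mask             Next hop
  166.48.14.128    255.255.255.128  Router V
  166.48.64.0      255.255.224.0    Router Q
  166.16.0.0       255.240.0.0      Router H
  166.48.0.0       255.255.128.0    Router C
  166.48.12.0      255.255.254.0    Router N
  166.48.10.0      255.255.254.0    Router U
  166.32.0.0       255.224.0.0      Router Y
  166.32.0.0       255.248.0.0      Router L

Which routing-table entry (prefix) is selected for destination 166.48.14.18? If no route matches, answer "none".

Entries matching 166.48.14.18:
  166.32.0.0/11 (166.32.0.0 - 166.63.255.255)
  166.48.0.0/17 (166.48.0.0 - 166.48.127.255)
Most specific is 166.48.0.0/17.

166.48.0.0/17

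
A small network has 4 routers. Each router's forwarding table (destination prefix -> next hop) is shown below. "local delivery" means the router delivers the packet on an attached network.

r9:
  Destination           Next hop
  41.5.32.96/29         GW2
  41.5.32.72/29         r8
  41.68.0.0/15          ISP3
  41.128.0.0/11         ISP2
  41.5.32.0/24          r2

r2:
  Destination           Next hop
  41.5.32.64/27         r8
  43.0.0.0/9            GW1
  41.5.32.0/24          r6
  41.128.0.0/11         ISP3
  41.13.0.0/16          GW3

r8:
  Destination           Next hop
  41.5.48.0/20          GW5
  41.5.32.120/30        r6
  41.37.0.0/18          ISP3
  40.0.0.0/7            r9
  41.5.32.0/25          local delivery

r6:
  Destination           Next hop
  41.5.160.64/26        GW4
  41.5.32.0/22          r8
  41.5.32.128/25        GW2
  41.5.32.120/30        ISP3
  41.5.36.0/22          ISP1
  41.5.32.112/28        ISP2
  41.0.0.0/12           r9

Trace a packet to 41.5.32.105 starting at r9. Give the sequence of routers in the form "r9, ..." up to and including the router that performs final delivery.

r9, r2, r6, r8

At r9: longest match for 41.5.32.105 is 41.5.32.0/24 -> r2
At r2: longest match for 41.5.32.105 is 41.5.32.0/24 -> r6
At r6: longest match for 41.5.32.105 is 41.5.32.0/22 -> r8
At r8: longest match for 41.5.32.105 is 41.5.32.0/25 -> local delivery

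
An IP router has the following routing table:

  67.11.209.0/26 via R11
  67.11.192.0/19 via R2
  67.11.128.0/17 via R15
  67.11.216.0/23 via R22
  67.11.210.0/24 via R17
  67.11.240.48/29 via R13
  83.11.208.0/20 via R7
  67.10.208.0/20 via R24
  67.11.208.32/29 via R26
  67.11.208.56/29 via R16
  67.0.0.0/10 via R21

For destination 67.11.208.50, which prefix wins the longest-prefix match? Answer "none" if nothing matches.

Entries matching 67.11.208.50:
  67.0.0.0/10 (67.0.0.0 - 67.63.255.255)
  67.11.128.0/17 (67.11.128.0 - 67.11.255.255)
  67.11.192.0/19 (67.11.192.0 - 67.11.223.255)
Most specific is 67.11.192.0/19.

67.11.192.0/19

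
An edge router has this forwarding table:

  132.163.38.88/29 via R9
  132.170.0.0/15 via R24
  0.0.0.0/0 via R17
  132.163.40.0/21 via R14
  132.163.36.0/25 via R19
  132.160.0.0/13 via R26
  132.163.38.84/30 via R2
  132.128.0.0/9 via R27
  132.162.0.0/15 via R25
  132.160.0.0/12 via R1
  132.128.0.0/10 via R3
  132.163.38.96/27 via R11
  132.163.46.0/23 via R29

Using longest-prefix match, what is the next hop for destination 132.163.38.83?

R25

Routes whose prefix contains 132.163.38.83:
  0.0.0.0/0 (default, matches everything) -> R17
  132.128.0.0/9 (132.128.0.0 - 132.255.255.255) -> R27
  132.128.0.0/10 (132.128.0.0 - 132.191.255.255) -> R3
  132.160.0.0/12 (132.160.0.0 - 132.175.255.255) -> R1
  132.160.0.0/13 (132.160.0.0 - 132.167.255.255) -> R26
  132.162.0.0/15 (132.162.0.0 - 132.163.255.255) -> R25
More-specific entries that do NOT match:
  132.163.38.84/30 (132.163.38.84 - 132.163.38.87) does not contain 132.163.38.83
  132.163.38.88/29 (132.163.38.88 - 132.163.38.95) does not contain 132.163.38.83
  132.163.38.96/27 (132.163.38.96 - 132.163.38.127) does not contain 132.163.38.83
  132.163.36.0/25 (132.163.36.0 - 132.163.36.127) does not contain 132.163.38.83
  132.163.46.0/23 (132.163.46.0 - 132.163.47.255) does not contain 132.163.38.83
  132.163.40.0/21 (132.163.40.0 - 132.163.47.255) does not contain 132.163.38.83
Longest matching prefix is /15 -> next hop R25.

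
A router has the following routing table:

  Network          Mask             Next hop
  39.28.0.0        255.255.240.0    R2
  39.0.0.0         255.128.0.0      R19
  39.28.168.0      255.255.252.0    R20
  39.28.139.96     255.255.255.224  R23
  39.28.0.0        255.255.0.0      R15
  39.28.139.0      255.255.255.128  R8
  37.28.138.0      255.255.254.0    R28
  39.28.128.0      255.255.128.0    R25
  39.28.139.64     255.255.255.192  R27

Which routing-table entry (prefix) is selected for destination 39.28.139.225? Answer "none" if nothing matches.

Entries matching 39.28.139.225:
  39.0.0.0/9 (39.0.0.0 - 39.127.255.255)
  39.28.0.0/16 (39.28.0.0 - 39.28.255.255)
  39.28.128.0/17 (39.28.128.0 - 39.28.255.255)
Most specific is 39.28.128.0/17.

39.28.128.0/17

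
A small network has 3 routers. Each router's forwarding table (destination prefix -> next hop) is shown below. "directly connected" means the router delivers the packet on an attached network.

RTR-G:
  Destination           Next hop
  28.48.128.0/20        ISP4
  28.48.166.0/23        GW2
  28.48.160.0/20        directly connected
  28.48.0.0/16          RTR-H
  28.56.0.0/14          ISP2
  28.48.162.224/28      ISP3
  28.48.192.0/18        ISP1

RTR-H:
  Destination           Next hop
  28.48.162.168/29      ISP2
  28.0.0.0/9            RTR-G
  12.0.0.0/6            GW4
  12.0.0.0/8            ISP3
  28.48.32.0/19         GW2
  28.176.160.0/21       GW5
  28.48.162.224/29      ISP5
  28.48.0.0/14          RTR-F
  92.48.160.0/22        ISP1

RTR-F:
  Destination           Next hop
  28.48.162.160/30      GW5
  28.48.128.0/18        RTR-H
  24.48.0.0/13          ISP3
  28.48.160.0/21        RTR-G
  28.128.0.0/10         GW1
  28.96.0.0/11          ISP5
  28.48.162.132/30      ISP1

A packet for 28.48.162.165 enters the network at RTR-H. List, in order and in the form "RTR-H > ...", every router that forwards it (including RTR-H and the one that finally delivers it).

RTR-H > RTR-F > RTR-G

At RTR-H: longest match for 28.48.162.165 is 28.48.0.0/14 -> RTR-F
At RTR-F: longest match for 28.48.162.165 is 28.48.160.0/21 -> RTR-G
At RTR-G: longest match for 28.48.162.165 is 28.48.160.0/20 -> directly connected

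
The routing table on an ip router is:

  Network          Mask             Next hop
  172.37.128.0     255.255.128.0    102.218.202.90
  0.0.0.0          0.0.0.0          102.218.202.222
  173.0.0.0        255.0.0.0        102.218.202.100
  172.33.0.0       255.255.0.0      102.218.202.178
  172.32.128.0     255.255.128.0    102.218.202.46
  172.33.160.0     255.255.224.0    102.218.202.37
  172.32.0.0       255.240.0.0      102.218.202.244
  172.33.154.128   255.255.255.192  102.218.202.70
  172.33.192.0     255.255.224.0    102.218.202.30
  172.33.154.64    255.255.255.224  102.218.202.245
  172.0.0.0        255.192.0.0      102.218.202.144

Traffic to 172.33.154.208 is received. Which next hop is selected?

Routes whose prefix contains 172.33.154.208:
  0.0.0.0/0 (default, matches everything) -> 102.218.202.222
  172.0.0.0/10 (172.0.0.0 - 172.63.255.255) -> 102.218.202.144
  172.32.0.0/12 (172.32.0.0 - 172.47.255.255) -> 102.218.202.244
  172.33.0.0/16 (172.33.0.0 - 172.33.255.255) -> 102.218.202.178
More-specific entries that do NOT match:
  172.33.154.64/27 (172.33.154.64 - 172.33.154.95) does not contain 172.33.154.208
  172.33.154.128/26 (172.33.154.128 - 172.33.154.191) does not contain 172.33.154.208
  172.33.160.0/19 (172.33.160.0 - 172.33.191.255) does not contain 172.33.154.208
  172.33.192.0/19 (172.33.192.0 - 172.33.223.255) does not contain 172.33.154.208
  172.37.128.0/17 (172.37.128.0 - 172.37.255.255) does not contain 172.33.154.208
  172.32.128.0/17 (172.32.128.0 - 172.32.255.255) does not contain 172.33.154.208
Longest matching prefix is /16 -> next hop 102.218.202.178.

102.218.202.178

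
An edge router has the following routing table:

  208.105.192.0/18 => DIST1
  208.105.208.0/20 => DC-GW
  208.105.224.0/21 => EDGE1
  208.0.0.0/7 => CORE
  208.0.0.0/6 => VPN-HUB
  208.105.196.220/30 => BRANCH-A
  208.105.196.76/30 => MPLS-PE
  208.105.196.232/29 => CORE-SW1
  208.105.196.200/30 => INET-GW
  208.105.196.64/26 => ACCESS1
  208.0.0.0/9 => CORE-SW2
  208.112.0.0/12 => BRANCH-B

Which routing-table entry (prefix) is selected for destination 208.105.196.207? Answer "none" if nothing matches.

208.105.192.0/18

Entries matching 208.105.196.207:
  208.0.0.0/6 (208.0.0.0 - 211.255.255.255)
  208.0.0.0/7 (208.0.0.0 - 209.255.255.255)
  208.0.0.0/9 (208.0.0.0 - 208.127.255.255)
  208.105.192.0/18 (208.105.192.0 - 208.105.255.255)
Most specific is 208.105.192.0/18.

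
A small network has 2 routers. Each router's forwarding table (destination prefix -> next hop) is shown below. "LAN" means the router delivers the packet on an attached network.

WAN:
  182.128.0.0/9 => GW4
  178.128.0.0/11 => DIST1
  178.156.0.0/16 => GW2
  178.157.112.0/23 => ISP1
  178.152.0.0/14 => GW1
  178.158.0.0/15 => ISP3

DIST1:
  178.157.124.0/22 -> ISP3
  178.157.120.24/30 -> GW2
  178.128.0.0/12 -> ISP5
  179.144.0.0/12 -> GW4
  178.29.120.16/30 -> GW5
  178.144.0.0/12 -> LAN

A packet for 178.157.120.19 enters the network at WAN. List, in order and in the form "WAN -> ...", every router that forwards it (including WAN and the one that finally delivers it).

At WAN: longest match for 178.157.120.19 is 178.128.0.0/11 -> DIST1
At DIST1: longest match for 178.157.120.19 is 178.144.0.0/12 -> LAN

WAN -> DIST1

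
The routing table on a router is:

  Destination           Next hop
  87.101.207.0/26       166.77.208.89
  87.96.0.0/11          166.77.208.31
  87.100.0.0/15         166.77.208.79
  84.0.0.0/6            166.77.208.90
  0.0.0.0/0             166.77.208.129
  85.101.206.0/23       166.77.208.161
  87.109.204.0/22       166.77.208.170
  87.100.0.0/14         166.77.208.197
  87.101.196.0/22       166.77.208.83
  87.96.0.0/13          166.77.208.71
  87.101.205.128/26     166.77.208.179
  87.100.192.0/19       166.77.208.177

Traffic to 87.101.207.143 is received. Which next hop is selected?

Routes whose prefix contains 87.101.207.143:
  0.0.0.0/0 (default, matches everything) -> 166.77.208.129
  84.0.0.0/6 (84.0.0.0 - 87.255.255.255) -> 166.77.208.90
  87.96.0.0/11 (87.96.0.0 - 87.127.255.255) -> 166.77.208.31
  87.96.0.0/13 (87.96.0.0 - 87.103.255.255) -> 166.77.208.71
  87.100.0.0/14 (87.100.0.0 - 87.103.255.255) -> 166.77.208.197
  87.100.0.0/15 (87.100.0.0 - 87.101.255.255) -> 166.77.208.79
More-specific entries that do NOT match:
  87.101.207.0/26 (87.101.207.0 - 87.101.207.63) does not contain 87.101.207.143
  87.101.205.128/26 (87.101.205.128 - 87.101.205.191) does not contain 87.101.207.143
  85.101.206.0/23 (85.101.206.0 - 85.101.207.255) does not contain 87.101.207.143
  87.109.204.0/22 (87.109.204.0 - 87.109.207.255) does not contain 87.101.207.143
  87.101.196.0/22 (87.101.196.0 - 87.101.199.255) does not contain 87.101.207.143
  87.100.192.0/19 (87.100.192.0 - 87.100.223.255) does not contain 87.101.207.143
Longest matching prefix is /15 -> next hop 166.77.208.79.

166.77.208.79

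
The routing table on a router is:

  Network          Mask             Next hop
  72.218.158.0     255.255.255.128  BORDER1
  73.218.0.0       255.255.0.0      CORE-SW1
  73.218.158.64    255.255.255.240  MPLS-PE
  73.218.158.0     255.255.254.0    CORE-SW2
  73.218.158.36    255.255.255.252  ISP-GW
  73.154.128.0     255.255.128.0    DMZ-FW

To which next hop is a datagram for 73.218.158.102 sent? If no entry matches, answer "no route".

Routes whose prefix contains 73.218.158.102:
  73.218.0.0/16 (73.218.0.0 - 73.218.255.255) -> CORE-SW1
  73.218.158.0/23 (73.218.158.0 - 73.218.159.255) -> CORE-SW2
More-specific entries that do NOT match:
  73.218.158.36/30 (73.218.158.36 - 73.218.158.39) does not contain 73.218.158.102
  73.218.158.64/28 (73.218.158.64 - 73.218.158.79) does not contain 73.218.158.102
  72.218.158.0/25 (72.218.158.0 - 72.218.158.127) does not contain 73.218.158.102
Longest matching prefix is /23 -> next hop CORE-SW2.

CORE-SW2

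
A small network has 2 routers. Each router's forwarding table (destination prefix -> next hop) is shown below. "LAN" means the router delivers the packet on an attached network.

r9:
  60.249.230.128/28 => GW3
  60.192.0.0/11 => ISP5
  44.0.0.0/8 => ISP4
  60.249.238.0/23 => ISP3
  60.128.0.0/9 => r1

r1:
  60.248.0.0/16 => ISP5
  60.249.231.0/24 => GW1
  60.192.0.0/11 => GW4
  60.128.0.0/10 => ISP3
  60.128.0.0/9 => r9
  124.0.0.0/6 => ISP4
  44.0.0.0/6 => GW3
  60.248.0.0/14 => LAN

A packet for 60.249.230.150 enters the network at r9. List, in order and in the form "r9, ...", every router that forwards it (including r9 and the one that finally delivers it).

r9, r1

At r9: longest match for 60.249.230.150 is 60.128.0.0/9 -> r1
At r1: longest match for 60.249.230.150 is 60.248.0.0/14 -> LAN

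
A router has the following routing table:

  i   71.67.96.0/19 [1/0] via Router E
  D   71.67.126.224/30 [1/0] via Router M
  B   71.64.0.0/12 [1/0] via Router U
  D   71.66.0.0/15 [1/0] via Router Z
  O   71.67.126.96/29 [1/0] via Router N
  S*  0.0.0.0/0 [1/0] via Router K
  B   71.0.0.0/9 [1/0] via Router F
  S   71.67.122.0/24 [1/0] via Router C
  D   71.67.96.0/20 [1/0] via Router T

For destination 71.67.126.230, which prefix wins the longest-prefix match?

Entries matching 71.67.126.230:
  0.0.0.0/0 (default, matches everything)
  71.0.0.0/9 (71.0.0.0 - 71.127.255.255)
  71.64.0.0/12 (71.64.0.0 - 71.79.255.255)
  71.66.0.0/15 (71.66.0.0 - 71.67.255.255)
  71.67.96.0/19 (71.67.96.0 - 71.67.127.255)
Most specific is 71.67.96.0/19.

71.67.96.0/19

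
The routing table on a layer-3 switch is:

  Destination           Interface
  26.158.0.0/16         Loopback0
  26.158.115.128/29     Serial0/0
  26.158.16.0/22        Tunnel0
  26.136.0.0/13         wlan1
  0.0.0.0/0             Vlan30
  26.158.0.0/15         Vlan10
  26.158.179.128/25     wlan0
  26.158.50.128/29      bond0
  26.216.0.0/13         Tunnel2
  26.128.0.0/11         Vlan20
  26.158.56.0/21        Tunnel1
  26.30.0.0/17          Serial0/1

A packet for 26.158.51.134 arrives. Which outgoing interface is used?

Loopback0

Routes whose prefix contains 26.158.51.134:
  0.0.0.0/0 (default, matches everything) -> Vlan30
  26.128.0.0/11 (26.128.0.0 - 26.159.255.255) -> Vlan20
  26.158.0.0/15 (26.158.0.0 - 26.159.255.255) -> Vlan10
  26.158.0.0/16 (26.158.0.0 - 26.158.255.255) -> Loopback0
More-specific entries that do NOT match:
  26.158.115.128/29 (26.158.115.128 - 26.158.115.135) does not contain 26.158.51.134
  26.158.50.128/29 (26.158.50.128 - 26.158.50.135) does not contain 26.158.51.134
  26.158.179.128/25 (26.158.179.128 - 26.158.179.255) does not contain 26.158.51.134
  26.158.16.0/22 (26.158.16.0 - 26.158.19.255) does not contain 26.158.51.134
  26.158.56.0/21 (26.158.56.0 - 26.158.63.255) does not contain 26.158.51.134
  26.30.0.0/17 (26.30.0.0 - 26.30.127.255) does not contain 26.158.51.134
Longest matching prefix is /16 -> interface Loopback0.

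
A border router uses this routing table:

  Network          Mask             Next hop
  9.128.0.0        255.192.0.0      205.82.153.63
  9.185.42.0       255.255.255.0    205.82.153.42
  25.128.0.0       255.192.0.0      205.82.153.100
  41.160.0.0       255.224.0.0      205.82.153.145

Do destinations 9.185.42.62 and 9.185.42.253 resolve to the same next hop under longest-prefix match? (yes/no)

yes

9.185.42.62: longest match 9.185.42.0/24 -> 205.82.153.42
9.185.42.253: longest match 9.185.42.0/24 -> 205.82.153.42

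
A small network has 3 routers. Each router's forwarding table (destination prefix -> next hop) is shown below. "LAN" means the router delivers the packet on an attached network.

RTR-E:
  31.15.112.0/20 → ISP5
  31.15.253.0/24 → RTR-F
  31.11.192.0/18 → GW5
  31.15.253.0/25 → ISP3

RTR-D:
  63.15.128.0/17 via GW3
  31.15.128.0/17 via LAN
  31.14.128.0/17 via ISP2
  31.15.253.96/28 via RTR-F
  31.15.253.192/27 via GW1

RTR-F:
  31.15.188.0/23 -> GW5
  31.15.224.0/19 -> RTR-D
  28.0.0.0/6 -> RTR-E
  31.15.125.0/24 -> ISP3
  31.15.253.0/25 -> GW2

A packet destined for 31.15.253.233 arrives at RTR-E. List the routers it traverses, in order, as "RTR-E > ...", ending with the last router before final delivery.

RTR-E > RTR-F > RTR-D

At RTR-E: longest match for 31.15.253.233 is 31.15.253.0/24 -> RTR-F
At RTR-F: longest match for 31.15.253.233 is 31.15.224.0/19 -> RTR-D
At RTR-D: longest match for 31.15.253.233 is 31.15.128.0/17 -> LAN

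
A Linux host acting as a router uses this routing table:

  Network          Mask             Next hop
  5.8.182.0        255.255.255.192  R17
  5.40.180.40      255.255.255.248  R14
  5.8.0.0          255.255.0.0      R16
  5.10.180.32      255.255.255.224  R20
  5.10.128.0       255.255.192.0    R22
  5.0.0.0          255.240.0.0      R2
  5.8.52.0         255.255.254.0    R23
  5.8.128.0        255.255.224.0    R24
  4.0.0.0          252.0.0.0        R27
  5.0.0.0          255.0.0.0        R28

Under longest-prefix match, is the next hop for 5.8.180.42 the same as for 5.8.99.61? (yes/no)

5.8.180.42: longest match 5.8.0.0/16 -> R16
5.8.99.61: longest match 5.8.0.0/16 -> R16

yes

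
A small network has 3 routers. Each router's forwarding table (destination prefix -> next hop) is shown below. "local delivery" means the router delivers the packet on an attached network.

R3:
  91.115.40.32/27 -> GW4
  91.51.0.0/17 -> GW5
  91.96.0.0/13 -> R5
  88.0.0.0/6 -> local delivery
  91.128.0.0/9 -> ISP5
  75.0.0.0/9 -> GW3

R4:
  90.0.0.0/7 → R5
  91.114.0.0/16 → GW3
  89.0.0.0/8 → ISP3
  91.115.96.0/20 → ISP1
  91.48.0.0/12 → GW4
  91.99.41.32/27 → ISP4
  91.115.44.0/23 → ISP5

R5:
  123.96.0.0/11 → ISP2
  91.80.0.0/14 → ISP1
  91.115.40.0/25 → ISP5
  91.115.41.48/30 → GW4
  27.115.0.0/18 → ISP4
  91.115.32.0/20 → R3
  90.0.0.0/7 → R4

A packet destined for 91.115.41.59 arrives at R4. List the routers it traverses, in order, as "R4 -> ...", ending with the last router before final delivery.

At R4: longest match for 91.115.41.59 is 90.0.0.0/7 -> R5
At R5: longest match for 91.115.41.59 is 91.115.32.0/20 -> R3
At R3: longest match for 91.115.41.59 is 88.0.0.0/6 -> local delivery

R4 -> R5 -> R3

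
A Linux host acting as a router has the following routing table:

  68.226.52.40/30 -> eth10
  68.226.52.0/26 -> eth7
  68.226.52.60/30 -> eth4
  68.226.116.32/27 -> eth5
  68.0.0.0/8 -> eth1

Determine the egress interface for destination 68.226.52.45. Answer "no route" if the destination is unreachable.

Routes whose prefix contains 68.226.52.45:
  68.0.0.0/8 (68.0.0.0 - 68.255.255.255) -> eth1
  68.226.52.0/26 (68.226.52.0 - 68.226.52.63) -> eth7
More-specific entries that do NOT match:
  68.226.52.40/30 (68.226.52.40 - 68.226.52.43) does not contain 68.226.52.45
  68.226.52.60/30 (68.226.52.60 - 68.226.52.63) does not contain 68.226.52.45
  68.226.116.32/27 (68.226.116.32 - 68.226.116.63) does not contain 68.226.52.45
Longest matching prefix is /26 -> interface eth7.

eth7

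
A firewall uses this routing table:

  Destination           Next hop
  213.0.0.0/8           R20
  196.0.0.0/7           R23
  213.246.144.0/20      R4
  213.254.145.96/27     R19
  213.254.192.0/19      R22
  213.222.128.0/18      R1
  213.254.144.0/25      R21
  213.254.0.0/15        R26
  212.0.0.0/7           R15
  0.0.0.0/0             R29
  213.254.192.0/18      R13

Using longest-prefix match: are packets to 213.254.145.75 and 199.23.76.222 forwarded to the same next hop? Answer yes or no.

213.254.145.75: longest match 213.254.0.0/15 -> R26
199.23.76.222: longest match 0.0.0.0/0 -> R29

no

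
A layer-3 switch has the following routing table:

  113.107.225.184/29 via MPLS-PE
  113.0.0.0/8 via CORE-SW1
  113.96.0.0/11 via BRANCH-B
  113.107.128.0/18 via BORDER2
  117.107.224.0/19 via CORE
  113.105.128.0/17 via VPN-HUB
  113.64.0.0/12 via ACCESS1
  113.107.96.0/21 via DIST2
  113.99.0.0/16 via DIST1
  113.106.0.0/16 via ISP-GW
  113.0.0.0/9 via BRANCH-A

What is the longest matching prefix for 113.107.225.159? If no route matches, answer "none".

Entries matching 113.107.225.159:
  113.0.0.0/8 (113.0.0.0 - 113.255.255.255)
  113.0.0.0/9 (113.0.0.0 - 113.127.255.255)
  113.96.0.0/11 (113.96.0.0 - 113.127.255.255)
Most specific is 113.96.0.0/11.

113.96.0.0/11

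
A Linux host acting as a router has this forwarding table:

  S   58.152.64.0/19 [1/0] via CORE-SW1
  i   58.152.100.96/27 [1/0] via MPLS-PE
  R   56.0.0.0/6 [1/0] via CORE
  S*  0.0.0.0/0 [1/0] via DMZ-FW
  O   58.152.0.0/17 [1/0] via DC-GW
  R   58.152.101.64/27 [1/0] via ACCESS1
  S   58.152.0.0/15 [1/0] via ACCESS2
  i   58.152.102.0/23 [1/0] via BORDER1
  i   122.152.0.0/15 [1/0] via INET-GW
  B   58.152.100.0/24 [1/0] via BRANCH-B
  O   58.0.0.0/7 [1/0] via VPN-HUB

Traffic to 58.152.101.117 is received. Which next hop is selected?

Routes whose prefix contains 58.152.101.117:
  0.0.0.0/0 (default, matches everything) -> DMZ-FW
  56.0.0.0/6 (56.0.0.0 - 59.255.255.255) -> CORE
  58.0.0.0/7 (58.0.0.0 - 59.255.255.255) -> VPN-HUB
  58.152.0.0/15 (58.152.0.0 - 58.153.255.255) -> ACCESS2
  58.152.0.0/17 (58.152.0.0 - 58.152.127.255) -> DC-GW
More-specific entries that do NOT match:
  58.152.100.96/27 (58.152.100.96 - 58.152.100.127) does not contain 58.152.101.117
  58.152.101.64/27 (58.152.101.64 - 58.152.101.95) does not contain 58.152.101.117
  58.152.100.0/24 (58.152.100.0 - 58.152.100.255) does not contain 58.152.101.117
  58.152.102.0/23 (58.152.102.0 - 58.152.103.255) does not contain 58.152.101.117
  58.152.64.0/19 (58.152.64.0 - 58.152.95.255) does not contain 58.152.101.117
Longest matching prefix is /17 -> next hop DC-GW.

DC-GW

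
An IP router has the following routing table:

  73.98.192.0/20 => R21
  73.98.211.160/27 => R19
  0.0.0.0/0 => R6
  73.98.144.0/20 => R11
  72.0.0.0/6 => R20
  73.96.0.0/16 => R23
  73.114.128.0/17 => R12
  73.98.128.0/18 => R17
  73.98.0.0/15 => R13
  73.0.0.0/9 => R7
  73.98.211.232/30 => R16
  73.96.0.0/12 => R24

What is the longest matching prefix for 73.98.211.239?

Entries matching 73.98.211.239:
  0.0.0.0/0 (default, matches everything)
  72.0.0.0/6 (72.0.0.0 - 75.255.255.255)
  73.0.0.0/9 (73.0.0.0 - 73.127.255.255)
  73.96.0.0/12 (73.96.0.0 - 73.111.255.255)
  73.98.0.0/15 (73.98.0.0 - 73.99.255.255)
Most specific is 73.98.0.0/15.

73.98.0.0/15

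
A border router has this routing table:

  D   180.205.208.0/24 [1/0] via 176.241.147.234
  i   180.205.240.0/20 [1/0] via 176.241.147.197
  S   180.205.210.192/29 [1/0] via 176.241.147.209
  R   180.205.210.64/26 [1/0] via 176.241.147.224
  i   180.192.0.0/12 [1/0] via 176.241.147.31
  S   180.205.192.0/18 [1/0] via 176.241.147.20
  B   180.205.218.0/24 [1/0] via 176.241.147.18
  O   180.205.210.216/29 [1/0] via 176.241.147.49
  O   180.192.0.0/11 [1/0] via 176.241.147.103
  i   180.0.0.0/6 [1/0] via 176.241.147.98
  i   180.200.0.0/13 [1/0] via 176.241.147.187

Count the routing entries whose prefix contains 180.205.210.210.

Prefixes containing 180.205.210.210:
  180.0.0.0/6 (180.0.0.0 - 183.255.255.255)
  180.192.0.0/11 (180.192.0.0 - 180.223.255.255)
  180.192.0.0/12 (180.192.0.0 - 180.207.255.255)
  180.200.0.0/13 (180.200.0.0 - 180.207.255.255)
  180.205.192.0/18 (180.205.192.0 - 180.205.255.255)
Total matching entries: 5.

5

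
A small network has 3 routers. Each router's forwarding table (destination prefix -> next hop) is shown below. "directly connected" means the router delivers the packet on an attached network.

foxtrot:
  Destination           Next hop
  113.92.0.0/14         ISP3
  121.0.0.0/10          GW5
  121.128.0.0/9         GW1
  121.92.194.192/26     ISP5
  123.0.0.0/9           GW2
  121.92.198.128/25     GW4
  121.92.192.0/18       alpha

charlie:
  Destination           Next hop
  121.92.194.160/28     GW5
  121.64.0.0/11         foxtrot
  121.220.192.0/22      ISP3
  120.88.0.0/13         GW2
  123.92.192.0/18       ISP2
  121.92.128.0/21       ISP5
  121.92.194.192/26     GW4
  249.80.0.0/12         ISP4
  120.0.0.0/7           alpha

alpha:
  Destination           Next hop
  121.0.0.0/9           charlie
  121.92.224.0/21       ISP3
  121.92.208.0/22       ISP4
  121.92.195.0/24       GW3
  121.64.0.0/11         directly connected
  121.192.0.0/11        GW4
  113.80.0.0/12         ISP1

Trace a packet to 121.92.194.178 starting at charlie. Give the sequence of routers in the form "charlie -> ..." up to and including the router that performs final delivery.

charlie -> foxtrot -> alpha

At charlie: longest match for 121.92.194.178 is 121.64.0.0/11 -> foxtrot
At foxtrot: longest match for 121.92.194.178 is 121.92.192.0/18 -> alpha
At alpha: longest match for 121.92.194.178 is 121.64.0.0/11 -> directly connected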